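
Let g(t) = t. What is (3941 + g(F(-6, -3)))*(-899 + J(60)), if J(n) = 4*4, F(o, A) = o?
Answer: -3474605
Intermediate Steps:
J(n) = 16
(3941 + g(F(-6, -3)))*(-899 + J(60)) = (3941 - 6)*(-899 + 16) = 3935*(-883) = -3474605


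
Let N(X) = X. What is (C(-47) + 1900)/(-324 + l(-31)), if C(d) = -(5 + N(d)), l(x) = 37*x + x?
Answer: -971/751 ≈ -1.2929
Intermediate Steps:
l(x) = 38*x
C(d) = -5 - d (C(d) = -(5 + d) = -5 - d)
(C(-47) + 1900)/(-324 + l(-31)) = ((-5 - 1*(-47)) + 1900)/(-324 + 38*(-31)) = ((-5 + 47) + 1900)/(-324 - 1178) = (42 + 1900)/(-1502) = 1942*(-1/1502) = -971/751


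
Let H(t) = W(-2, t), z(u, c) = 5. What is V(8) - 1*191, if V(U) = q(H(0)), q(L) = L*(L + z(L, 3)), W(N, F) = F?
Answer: -191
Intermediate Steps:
H(t) = t
q(L) = L*(5 + L) (q(L) = L*(L + 5) = L*(5 + L))
V(U) = 0 (V(U) = 0*(5 + 0) = 0*5 = 0)
V(8) - 1*191 = 0 - 1*191 = 0 - 191 = -191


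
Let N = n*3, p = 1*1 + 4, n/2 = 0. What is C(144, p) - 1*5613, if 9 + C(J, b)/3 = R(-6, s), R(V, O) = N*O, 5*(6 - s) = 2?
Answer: -5640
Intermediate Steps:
n = 0 (n = 2*0 = 0)
s = 28/5 (s = 6 - 1/5*2 = 6 - 2/5 = 28/5 ≈ 5.6000)
p = 5 (p = 1 + 4 = 5)
N = 0 (N = 0*3 = 0)
R(V, O) = 0 (R(V, O) = 0*O = 0)
C(J, b) = -27 (C(J, b) = -27 + 3*0 = -27 + 0 = -27)
C(144, p) - 1*5613 = -27 - 1*5613 = -27 - 5613 = -5640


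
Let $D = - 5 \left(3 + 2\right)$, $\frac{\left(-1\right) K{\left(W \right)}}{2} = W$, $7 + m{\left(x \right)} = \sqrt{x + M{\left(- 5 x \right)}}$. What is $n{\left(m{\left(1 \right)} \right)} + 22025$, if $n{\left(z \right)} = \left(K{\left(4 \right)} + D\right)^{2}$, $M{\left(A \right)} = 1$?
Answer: $23114$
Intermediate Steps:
$m{\left(x \right)} = -7 + \sqrt{1 + x}$ ($m{\left(x \right)} = -7 + \sqrt{x + 1} = -7 + \sqrt{1 + x}$)
$K{\left(W \right)} = - 2 W$
$D = -25$ ($D = \left(-5\right) 5 = -25$)
$n{\left(z \right)} = 1089$ ($n{\left(z \right)} = \left(\left(-2\right) 4 - 25\right)^{2} = \left(-8 - 25\right)^{2} = \left(-33\right)^{2} = 1089$)
$n{\left(m{\left(1 \right)} \right)} + 22025 = 1089 + 22025 = 23114$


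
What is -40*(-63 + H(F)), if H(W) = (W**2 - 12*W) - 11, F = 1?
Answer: 3400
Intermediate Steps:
H(W) = -11 + W**2 - 12*W
-40*(-63 + H(F)) = -40*(-63 + (-11 + 1**2 - 12*1)) = -40*(-63 + (-11 + 1 - 12)) = -40*(-63 - 22) = -40*(-85) = 3400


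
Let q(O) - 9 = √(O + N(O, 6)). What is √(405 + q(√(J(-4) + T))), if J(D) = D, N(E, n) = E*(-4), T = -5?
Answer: √(414 + 3*√(-I)) ≈ 20.399 - 0.052*I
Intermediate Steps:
N(E, n) = -4*E
q(O) = 9 + √3*√(-O) (q(O) = 9 + √(O - 4*O) = 9 + √(-3*O) = 9 + √3*√(-O))
√(405 + q(√(J(-4) + T))) = √(405 + (9 + √3*√(-√(-4 - 5)))) = √(405 + (9 + √3*√(-√(-9)))) = √(405 + (9 + √3*√(-3*I))) = √(405 + (9 + √3*(√3*√(-I)))) = √(405 + (9 + 3*√(-I))) = √(414 + 3*√(-I))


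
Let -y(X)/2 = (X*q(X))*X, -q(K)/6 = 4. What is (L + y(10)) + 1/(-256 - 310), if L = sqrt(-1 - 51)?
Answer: 2716799/566 + 2*I*sqrt(13) ≈ 4800.0 + 7.2111*I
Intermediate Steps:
q(K) = -24 (q(K) = -6*4 = -24)
y(X) = 48*X**2 (y(X) = -2*X*(-24)*X = -2*(-24*X)*X = -(-48)*X**2 = 48*X**2)
L = 2*I*sqrt(13) (L = sqrt(-52) = 2*I*sqrt(13) ≈ 7.2111*I)
(L + y(10)) + 1/(-256 - 310) = (2*I*sqrt(13) + 48*10**2) + 1/(-256 - 310) = (2*I*sqrt(13) + 48*100) + 1/(-566) = (2*I*sqrt(13) + 4800) - 1/566 = (4800 + 2*I*sqrt(13)) - 1/566 = 2716799/566 + 2*I*sqrt(13)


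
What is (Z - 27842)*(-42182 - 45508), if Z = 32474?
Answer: -406180080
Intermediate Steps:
(Z - 27842)*(-42182 - 45508) = (32474 - 27842)*(-42182 - 45508) = 4632*(-87690) = -406180080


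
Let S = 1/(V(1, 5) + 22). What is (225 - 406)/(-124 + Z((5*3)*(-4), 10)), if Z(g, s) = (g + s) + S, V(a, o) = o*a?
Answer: 4887/4697 ≈ 1.0405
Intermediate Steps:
V(a, o) = a*o
S = 1/27 (S = 1/(1*5 + 22) = 1/(5 + 22) = 1/27 ≈ 0.037037)
Z(g, s) = 1/27 + g + s (Z(g, s) = (g + s) + 1/27 = 1/27 + g + s)
(225 - 406)/(-124 + Z((5*3)*(-4), 10)) = (225 - 406)/(-124 + (1/27 + (5*3)*(-4) + 10)) = -181/(-124 + (1/27 + 15*(-4) + 10)) = -181/(-124 + (1/27 - 60 + 10)) = -181/(-124 - 1349/27) = -181/(-4697/27) = -181*(-27/4697) = 4887/4697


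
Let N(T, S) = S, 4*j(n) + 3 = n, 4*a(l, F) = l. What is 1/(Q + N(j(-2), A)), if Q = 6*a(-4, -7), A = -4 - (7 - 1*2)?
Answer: -1/15 ≈ -0.066667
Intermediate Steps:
a(l, F) = l/4
A = -9 (A = -4 - (7 - 2) = -4 - 1*5 = -4 - 5 = -9)
j(n) = -3/4 + n/4
Q = -6 (Q = 6*((1/4)*(-4)) = 6*(-1) = -6)
1/(Q + N(j(-2), A)) = 1/(-6 - 9) = 1/(-15) = -1/15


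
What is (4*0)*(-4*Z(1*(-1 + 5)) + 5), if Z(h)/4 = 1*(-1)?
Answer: 0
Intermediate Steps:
Z(h) = -4 (Z(h) = 4*(1*(-1)) = 4*(-1) = -4)
(4*0)*(-4*Z(1*(-1 + 5)) + 5) = (4*0)*(-4*(-4) + 5) = 0*(16 + 5) = 0*21 = 0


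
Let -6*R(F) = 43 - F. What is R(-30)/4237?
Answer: -73/25422 ≈ -0.0028715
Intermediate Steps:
R(F) = -43/6 + F/6 (R(F) = -(43 - F)/6 = -43/6 + F/6)
R(-30)/4237 = (-43/6 + (⅙)*(-30))/4237 = (-43/6 - 5)*(1/4237) = -73/6*1/4237 = -73/25422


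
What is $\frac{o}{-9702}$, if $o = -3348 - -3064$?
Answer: $\frac{142}{4851} \approx 0.029272$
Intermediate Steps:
$o = -284$ ($o = -3348 + 3064 = -284$)
$\frac{o}{-9702} = - \frac{284}{-9702} = \left(-284\right) \left(- \frac{1}{9702}\right) = \frac{142}{4851}$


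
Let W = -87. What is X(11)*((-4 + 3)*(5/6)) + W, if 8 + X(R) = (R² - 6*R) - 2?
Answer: -249/2 ≈ -124.50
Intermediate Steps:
X(R) = -10 + R² - 6*R (X(R) = -8 + ((R² - 6*R) - 2) = -8 + (-2 + R² - 6*R) = -10 + R² - 6*R)
X(11)*((-4 + 3)*(5/6)) + W = (-10 + 11² - 6*11)*((-4 + 3)*(5/6)) - 87 = (-10 + 121 - 66)*(-5/6) - 87 = 45*(-1*⅚) - 87 = 45*(-⅚) - 87 = -75/2 - 87 = -249/2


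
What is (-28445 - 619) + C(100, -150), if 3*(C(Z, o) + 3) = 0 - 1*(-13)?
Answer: -87188/3 ≈ -29063.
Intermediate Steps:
C(Z, o) = 4/3 (C(Z, o) = -3 + (0 - 1*(-13))/3 = -3 + (0 + 13)/3 = -3 + (1/3)*13 = -3 + 13/3 = 4/3)
(-28445 - 619) + C(100, -150) = (-28445 - 619) + 4/3 = -29064 + 4/3 = -87188/3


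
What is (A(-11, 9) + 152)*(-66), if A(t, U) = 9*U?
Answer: -15378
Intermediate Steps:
(A(-11, 9) + 152)*(-66) = (9*9 + 152)*(-66) = (81 + 152)*(-66) = 233*(-66) = -15378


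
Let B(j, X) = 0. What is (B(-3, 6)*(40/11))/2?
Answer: 0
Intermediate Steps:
(B(-3, 6)*(40/11))/2 = (0*(40/11))/2 = (0*(40*(1/11)))*(½) = (0*(40/11))*(½) = 0*(½) = 0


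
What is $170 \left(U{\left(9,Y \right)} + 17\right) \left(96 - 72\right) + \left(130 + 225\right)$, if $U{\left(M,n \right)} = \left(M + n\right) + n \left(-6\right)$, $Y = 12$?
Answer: $-138365$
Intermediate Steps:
$U{\left(M,n \right)} = M - 5 n$ ($U{\left(M,n \right)} = \left(M + n\right) - 6 n = M - 5 n$)
$170 \left(U{\left(9,Y \right)} + 17\right) \left(96 - 72\right) + \left(130 + 225\right) = 170 \left(\left(9 - 60\right) + 17\right) \left(96 - 72\right) + \left(130 + 225\right) = 170 \left(\left(9 - 60\right) + 17\right) 24 + 355 = 170 \left(-51 + 17\right) 24 + 355 = 170 \left(\left(-34\right) 24\right) + 355 = 170 \left(-816\right) + 355 = -138720 + 355 = -138365$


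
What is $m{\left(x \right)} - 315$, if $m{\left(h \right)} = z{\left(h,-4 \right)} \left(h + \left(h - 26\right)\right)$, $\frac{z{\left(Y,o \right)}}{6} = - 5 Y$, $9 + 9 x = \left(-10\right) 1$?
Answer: $- \frac{60185}{27} \approx -2229.1$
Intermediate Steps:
$x = - \frac{19}{9}$ ($x = -1 + \frac{\left(-10\right) 1}{9} = -1 + \frac{1}{9} \left(-10\right) = -1 - \frac{10}{9} = - \frac{19}{9} \approx -2.1111$)
$z{\left(Y,o \right)} = - 30 Y$ ($z{\left(Y,o \right)} = 6 \left(- 5 Y\right) = - 30 Y$)
$m{\left(h \right)} = - 30 h \left(-26 + 2 h\right)$ ($m{\left(h \right)} = - 30 h \left(h + \left(h - 26\right)\right) = - 30 h \left(h + \left(-26 + h\right)\right) = - 30 h \left(-26 + 2 h\right)$)
$m{\left(x \right)} - 315 = 60 \left(- \frac{19}{9}\right) \left(13 - - \frac{19}{9}\right) - 315 = 60 \left(- \frac{19}{9}\right) \left(13 + \frac{19}{9}\right) - 315 = 60 \left(- \frac{19}{9}\right) \frac{136}{9} - 315 = - \frac{51680}{27} - 315 = - \frac{60185}{27}$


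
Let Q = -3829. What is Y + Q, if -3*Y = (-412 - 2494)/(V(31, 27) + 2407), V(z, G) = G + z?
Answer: -28312549/7395 ≈ -3828.6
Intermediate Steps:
Y = 2906/7395 (Y = -(-412 - 2494)/(3*((27 + 31) + 2407)) = -(-2906)/(3*(58 + 2407)) = -(-2906)/(3*2465) = -1/3*(-2906/2465) = 2906/7395 ≈ 0.39297)
Y + Q = 2906/7395 - 3829 = -28312549/7395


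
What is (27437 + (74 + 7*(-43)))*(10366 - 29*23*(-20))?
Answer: 645040260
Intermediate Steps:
(27437 + (74 + 7*(-43)))*(10366 - 29*23*(-20)) = (27437 + (74 - 301))*(10366 - 667*(-20)) = (27437 - 227)*(10366 + 13340) = 27210*23706 = 645040260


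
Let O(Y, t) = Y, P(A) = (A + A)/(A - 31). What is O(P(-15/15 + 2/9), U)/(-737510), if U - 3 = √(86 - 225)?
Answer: -7/105463930 ≈ -6.6373e-8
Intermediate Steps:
P(A) = 2*A/(-31 + A) (P(A) = (2*A)/(-31 + A) = 2*A/(-31 + A))
U = 3 + I*√139 (U = 3 + √(86 - 225) = 3 + √(-139) = 3 + I*√139 ≈ 3.0 + 11.79*I)
O(P(-15/15 + 2/9), U)/(-737510) = (2*(-15/15 + 2/9)/(-31 + (-15/15 + 2/9)))/(-737510) = (2*(-15*1/15 + 2*(⅑))/(-31 + (-15*1/15 + 2*(⅑))))*(-1/737510) = (2*(-1 + 2/9)/(-31 + (-1 + 2/9)))*(-1/737510) = (2*(-7/9)/(-31 - 7/9))*(-1/737510) = (2*(-7/9)/(-286/9))*(-1/737510) = (2*(-7/9)*(-9/286))*(-1/737510) = (7/143)*(-1/737510) = -7/105463930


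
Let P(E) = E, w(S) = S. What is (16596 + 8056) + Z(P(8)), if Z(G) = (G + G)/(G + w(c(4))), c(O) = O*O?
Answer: 73958/3 ≈ 24653.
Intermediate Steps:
c(O) = O**2
Z(G) = 2*G/(16 + G) (Z(G) = (G + G)/(G + 4**2) = (2*G)/(G + 16) = (2*G)/(16 + G) = 2*G/(16 + G))
(16596 + 8056) + Z(P(8)) = (16596 + 8056) + 2*8/(16 + 8) = 24652 + 2*8/24 = 24652 + 2*8*(1/24) = 24652 + 2/3 = 73958/3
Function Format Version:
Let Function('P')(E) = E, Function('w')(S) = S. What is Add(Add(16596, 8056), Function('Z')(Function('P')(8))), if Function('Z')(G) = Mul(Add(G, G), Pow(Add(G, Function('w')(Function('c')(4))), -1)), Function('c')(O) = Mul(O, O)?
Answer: Rational(73958, 3) ≈ 24653.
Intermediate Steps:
Function('c')(O) = Pow(O, 2)
Function('Z')(G) = Mul(2, G, Pow(Add(16, G), -1)) (Function('Z')(G) = Mul(Add(G, G), Pow(Add(G, Pow(4, 2)), -1)) = Mul(Mul(2, G), Pow(Add(G, 16), -1)) = Mul(Mul(2, G), Pow(Add(16, G), -1)) = Mul(2, G, Pow(Add(16, G), -1)))
Add(Add(16596, 8056), Function('Z')(Function('P')(8))) = Add(Add(16596, 8056), Mul(2, 8, Pow(Add(16, 8), -1))) = Add(24652, Mul(2, 8, Pow(24, -1))) = Add(24652, Mul(2, 8, Rational(1, 24))) = Add(24652, Rational(2, 3)) = Rational(73958, 3)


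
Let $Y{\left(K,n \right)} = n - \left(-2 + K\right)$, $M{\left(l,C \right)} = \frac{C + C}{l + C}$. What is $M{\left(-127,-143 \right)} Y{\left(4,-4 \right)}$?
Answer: $- \frac{286}{45} \approx -6.3556$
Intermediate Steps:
$M{\left(l,C \right)} = \frac{2 C}{C + l}$
$Y{\left(K,n \right)} = 2 + n - K$
$M{\left(-127,-143 \right)} Y{\left(4,-4 \right)} = 2 \left(-143\right) \frac{1}{-143 - 127} \left(2 - 4 - 4\right) = 2 \left(-143\right) \frac{1}{-270} \left(2 - 4 - 4\right) = 2 \left(-143\right) \left(- \frac{1}{270}\right) \left(-6\right) = \frac{143}{135} \left(-6\right) = - \frac{286}{45}$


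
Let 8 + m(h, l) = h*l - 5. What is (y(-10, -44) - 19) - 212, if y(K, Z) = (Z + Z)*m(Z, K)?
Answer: -37807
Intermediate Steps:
m(h, l) = -13 + h*l (m(h, l) = -8 + (h*l - 5) = -8 + (-5 + h*l) = -13 + h*l)
y(K, Z) = 2*Z*(-13 + K*Z) (y(K, Z) = (Z + Z)*(-13 + Z*K) = (2*Z)*(-13 + K*Z) = 2*Z*(-13 + K*Z))
(y(-10, -44) - 19) - 212 = (2*(-44)*(-13 - 10*(-44)) - 19) - 212 = (2*(-44)*(-13 + 440) - 19) - 212 = (2*(-44)*427 - 19) - 212 = (-37576 - 19) - 212 = -37595 - 212 = -37807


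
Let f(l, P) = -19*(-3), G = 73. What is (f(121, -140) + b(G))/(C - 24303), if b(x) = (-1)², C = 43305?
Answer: 29/9501 ≈ 0.0030523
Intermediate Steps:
b(x) = 1
f(l, P) = 57
(f(121, -140) + b(G))/(C - 24303) = (57 + 1)/(43305 - 24303) = 58/19002 = 58*(1/19002) = 29/9501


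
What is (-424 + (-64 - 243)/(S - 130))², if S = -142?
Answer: 13229830441/73984 ≈ 1.7882e+5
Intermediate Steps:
(-424 + (-64 - 243)/(S - 130))² = (-424 + (-64 - 243)/(-142 - 130))² = (-424 - 307/(-272))² = (-424 - 307*(-1/272))² = (-424 + 307/272)² = (-115021/272)² = 13229830441/73984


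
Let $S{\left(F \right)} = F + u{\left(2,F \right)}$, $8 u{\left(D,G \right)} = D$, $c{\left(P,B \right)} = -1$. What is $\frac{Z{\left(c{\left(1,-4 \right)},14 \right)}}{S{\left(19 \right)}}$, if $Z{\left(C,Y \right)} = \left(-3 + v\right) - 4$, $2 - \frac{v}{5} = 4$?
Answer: $- \frac{68}{77} \approx -0.88312$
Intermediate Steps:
$v = -10$ ($v = 10 - 20 = -10$)
$u{\left(D,G \right)} = \frac{D}{8}$
$Z{\left(C,Y \right)} = -17$ ($Z{\left(C,Y \right)} = \left(-3 - 10\right) - 4 = -13 - 4 = -17$)
$S{\left(F \right)} = \frac{1}{4} + F$ ($S{\left(F \right)} = F + \frac{1}{8} \cdot 2 = F + \frac{1}{4} = \frac{1}{4} + F$)
$\frac{Z{\left(c{\left(1,-4 \right)},14 \right)}}{S{\left(19 \right)}} = - \frac{17}{\frac{1}{4} + 19} = - \frac{17}{\frac{77}{4}} = \left(-17\right) \frac{4}{77} = - \frac{68}{77}$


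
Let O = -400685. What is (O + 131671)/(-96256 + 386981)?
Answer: -269014/290725 ≈ -0.92532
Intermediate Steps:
(O + 131671)/(-96256 + 386981) = (-400685 + 131671)/(-96256 + 386981) = -269014/290725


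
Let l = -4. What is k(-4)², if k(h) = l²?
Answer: 256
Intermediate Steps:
k(h) = 16 (k(h) = (-4)² = 16)
k(-4)² = 16² = 256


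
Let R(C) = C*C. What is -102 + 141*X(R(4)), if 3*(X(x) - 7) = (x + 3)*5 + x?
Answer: 6102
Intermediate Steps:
R(C) = C**2
X(x) = 12 + 2*x (X(x) = 7 + ((x + 3)*5 + x)/3 = 7 + ((3 + x)*5 + x)/3 = 7 + ((15 + 5*x) + x)/3 = 7 + (15 + 6*x)/3 = 7 + (5 + 2*x) = 12 + 2*x)
-102 + 141*X(R(4)) = -102 + 141*(12 + 2*4**2) = -102 + 141*(12 + 2*16) = -102 + 141*(12 + 32) = -102 + 141*44 = -102 + 6204 = 6102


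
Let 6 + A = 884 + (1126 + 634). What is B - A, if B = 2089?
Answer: -549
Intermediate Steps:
A = 2638 (A = -6 + (884 + (1126 + 634)) = -6 + (884 + 1760) = -6 + 2644 = 2638)
B - A = 2089 - 1*2638 = 2089 - 2638 = -549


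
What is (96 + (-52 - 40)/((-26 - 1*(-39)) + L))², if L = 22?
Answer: 10679824/1225 ≈ 8718.2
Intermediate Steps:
(96 + (-52 - 40)/((-26 - 1*(-39)) + L))² = (96 + (-52 - 40)/((-26 - 1*(-39)) + 22))² = (96 - 92/((-26 + 39) + 22))² = (96 - 92/(13 + 22))² = (96 - 92/35)² = (3268/35)² = 10679824/1225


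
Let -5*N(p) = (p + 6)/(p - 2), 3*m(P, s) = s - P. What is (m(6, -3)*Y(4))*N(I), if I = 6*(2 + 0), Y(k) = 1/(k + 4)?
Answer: 27/200 ≈ 0.13500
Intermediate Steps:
m(P, s) = -P/3 + s/3 (m(P, s) = (s - P)/3 = -P/3 + s/3)
Y(k) = 1/(4 + k)
I = 12 (I = 6*2 = 12)
N(p) = -(6 + p)/(5*(-2 + p)) (N(p) = -(p + 6)/(5*(p - 2)) = -(6 + p)/(5*(-2 + p)))
(m(6, -3)*Y(4))*N(I) = ((-⅓*6 + (⅓)*(-3))/(4 + 4))*((-6 - 1*12)/(5*(-2 + 12))) = ((-2 - 1)/8)*((⅕)*(-6 - 12)/10) = (-3*⅛)*((⅕)*(⅒)*(-18)) = -3/8*(-9/25) = 27/200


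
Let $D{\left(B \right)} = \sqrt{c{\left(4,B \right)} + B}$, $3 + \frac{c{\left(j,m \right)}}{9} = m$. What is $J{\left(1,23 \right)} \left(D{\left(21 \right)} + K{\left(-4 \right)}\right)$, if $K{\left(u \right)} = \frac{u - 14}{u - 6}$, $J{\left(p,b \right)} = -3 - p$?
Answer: $- \frac{36}{5} - 4 \sqrt{183} \approx -61.311$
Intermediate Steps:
$c{\left(j,m \right)} = -27 + 9 m$
$D{\left(B \right)} = \sqrt{-27 + 10 B}$ ($D{\left(B \right)} = \sqrt{\left(-27 + 9 B\right) + B} = \sqrt{-27 + 10 B}$)
$K{\left(u \right)} = \frac{-14 + u}{-6 + u}$
$J{\left(1,23 \right)} \left(D{\left(21 \right)} + K{\left(-4 \right)}\right) = \left(-3 - 1\right) \left(\sqrt{-27 + 10 \cdot 21} + \frac{-14 - 4}{-6 - 4}\right) = \left(-3 - 1\right) \left(\sqrt{-27 + 210} + \frac{1}{-10} \left(-18\right)\right) = - 4 \left(\sqrt{183} - - \frac{9}{5}\right) = - 4 \left(\sqrt{183} + \frac{9}{5}\right) = - 4 \left(\frac{9}{5} + \sqrt{183}\right) = - \frac{36}{5} - 4 \sqrt{183}$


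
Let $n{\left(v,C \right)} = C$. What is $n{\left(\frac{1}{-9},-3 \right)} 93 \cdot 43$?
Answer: $-11997$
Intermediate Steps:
$n{\left(\frac{1}{-9},-3 \right)} 93 \cdot 43 = \left(-3\right) 93 \cdot 43 = \left(-279\right) 43 = -11997$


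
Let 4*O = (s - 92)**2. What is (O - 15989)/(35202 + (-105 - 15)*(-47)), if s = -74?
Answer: -4550/20421 ≈ -0.22281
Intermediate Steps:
O = 6889 (O = (-74 - 92)**2/4 = (1/4)*(-166)**2 = (1/4)*27556 = 6889)
(O - 15989)/(35202 + (-105 - 15)*(-47)) = (6889 - 15989)/(35202 + (-105 - 15)*(-47)) = -9100/(35202 - 120*(-47)) = -9100/(35202 + 5640) = -9100/40842 = -9100*1/40842 = -4550/20421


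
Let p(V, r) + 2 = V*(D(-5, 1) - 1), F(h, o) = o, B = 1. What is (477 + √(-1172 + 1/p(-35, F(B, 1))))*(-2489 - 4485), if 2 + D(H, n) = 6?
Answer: -3326598 - 6974*I*√13418335/107 ≈ -3.3266e+6 - 2.3875e+5*I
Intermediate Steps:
D(H, n) = 4 (D(H, n) = -2 + 6 = 4)
p(V, r) = -2 + 3*V (p(V, r) = -2 + V*(4 - 1) = -2 + V*3 = -2 + 3*V)
(477 + √(-1172 + 1/p(-35, F(B, 1))))*(-2489 - 4485) = (477 + √(-1172 + 1/(-2 + 3*(-35))))*(-2489 - 4485) = (477 + √(-1172 + 1/(-2 - 105)))*(-6974) = (477 + √(-1172 + 1/(-107)))*(-6974) = (477 + √(-1172 - 1/107))*(-6974) = (477 + √(-125405/107))*(-6974) = (477 + I*√13418335/107)*(-6974) = -3326598 - 6974*I*√13418335/107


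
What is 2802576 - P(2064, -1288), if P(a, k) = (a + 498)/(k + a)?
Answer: 1087398207/388 ≈ 2.8026e+6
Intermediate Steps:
P(a, k) = (498 + a)/(a + k)
2802576 - P(2064, -1288) = 2802576 - (498 + 2064)/(2064 - 1288) = 2802576 - 2562/776 = 2802576 - 1*1281/388 = 2802576 - 1281/388 = 1087398207/388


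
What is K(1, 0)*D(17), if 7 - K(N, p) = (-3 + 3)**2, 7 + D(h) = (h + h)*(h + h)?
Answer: 8043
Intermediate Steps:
D(h) = -7 + 4*h**2 (D(h) = -7 + (h + h)*(h + h) = -7 + (2*h)*(2*h) = -7 + 4*h**2)
K(N, p) = 7 (K(N, p) = 7 - (-3 + 3)**2 = 7 - 1*0**2 = 7 - 1*0 = 7 + 0 = 7)
K(1, 0)*D(17) = 7*(-7 + 4*17**2) = 7*(-7 + 4*289) = 7*(-7 + 1156) = 7*1149 = 8043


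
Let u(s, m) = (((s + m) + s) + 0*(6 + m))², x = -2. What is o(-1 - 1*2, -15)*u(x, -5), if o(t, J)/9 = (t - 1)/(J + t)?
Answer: 162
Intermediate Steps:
u(s, m) = (m + 2*s)² (u(s, m) = (((m + s) + s) + 0)² = ((m + 2*s) + 0)² = (m + 2*s)²)
o(t, J) = 9*(-1 + t)/(J + t) (o(t, J) = 9*((t - 1)/(J + t)) = 9*((-1 + t)/(J + t)) = 9*(-1 + t)/(J + t))
o(-1 - 1*2, -15)*u(x, -5) = (9*(-1 + (-1 - 1*2))/(-15 + (-1 - 1*2)))*(-5 + 2*(-2))² = (9*(-1 + (-1 - 2))/(-15 + (-1 - 2)))*(-5 - 4)² = (9*(-1 - 3)/(-15 - 3))*(-9)² = (9*(-4)/(-18))*81 = (9*(-1/18)*(-4))*81 = 2*81 = 162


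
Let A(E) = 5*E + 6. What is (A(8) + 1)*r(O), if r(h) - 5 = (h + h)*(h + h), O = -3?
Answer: 1927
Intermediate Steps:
A(E) = 6 + 5*E
r(h) = 5 + 4*h**2 (r(h) = 5 + (h + h)*(h + h) = 5 + (2*h)*(2*h) = 5 + 4*h**2)
(A(8) + 1)*r(O) = ((6 + 5*8) + 1)*(5 + 4*(-3)**2) = ((6 + 40) + 1)*(5 + 4*9) = (46 + 1)*(5 + 36) = 47*41 = 1927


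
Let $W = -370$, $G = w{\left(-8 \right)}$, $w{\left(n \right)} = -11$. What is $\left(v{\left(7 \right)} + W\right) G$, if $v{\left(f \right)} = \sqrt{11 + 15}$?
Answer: $4070 - 11 \sqrt{26} \approx 4013.9$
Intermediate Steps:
$G = -11$
$v{\left(f \right)} = \sqrt{26}$
$\left(v{\left(7 \right)} + W\right) G = \left(\sqrt{26} - 370\right) \left(-11\right) = \left(-370 + \sqrt{26}\right) \left(-11\right) = 4070 - 11 \sqrt{26}$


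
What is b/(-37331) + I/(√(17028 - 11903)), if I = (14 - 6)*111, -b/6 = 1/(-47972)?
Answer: -3/895421366 + 888*√205/1025 ≈ 12.404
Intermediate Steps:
b = 3/23986 (b = -6/(-47972) = -6*(-1/47972) = 3/23986 ≈ 0.00012507)
I = 888 (I = 8*111 = 888)
b/(-37331) + I/(√(17028 - 11903)) = (3/23986)/(-37331) + 888/(√(17028 - 11903)) = (3/23986)*(-1/37331) + 888/(√5125) = -3/895421366 + 888/((5*√205)) = -3/895421366 + 888*(√205/1025) = -3/895421366 + 888*√205/1025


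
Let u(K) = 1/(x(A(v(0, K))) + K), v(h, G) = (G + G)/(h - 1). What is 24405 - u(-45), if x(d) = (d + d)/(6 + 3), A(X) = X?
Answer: 610126/25 ≈ 24405.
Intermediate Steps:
v(h, G) = 2*G/(-1 + h) (v(h, G) = (2*G)/(-1 + h) = 2*G/(-1 + h))
x(d) = 2*d/9 (x(d) = (2*d)/9 = (2*d)*(1/9) = 2*d/9)
u(K) = 9/(5*K) (u(K) = 1/(2*(2*K/(-1 + 0))/9 + K) = 1/(2*(2*K/(-1))/9 + K) = 1/(2*(2*K*(-1))/9 + K) = 1/(2*(-2*K)/9 + K) = 1/(-4*K/9 + K) = 1/(5*K/9) = 9/(5*K))
24405 - u(-45) = 24405 - 9/(5*(-45)) = 24405 - 9*(-1)/(5*45) = 24405 - 1*(-1/25) = 24405 + 1/25 = 610126/25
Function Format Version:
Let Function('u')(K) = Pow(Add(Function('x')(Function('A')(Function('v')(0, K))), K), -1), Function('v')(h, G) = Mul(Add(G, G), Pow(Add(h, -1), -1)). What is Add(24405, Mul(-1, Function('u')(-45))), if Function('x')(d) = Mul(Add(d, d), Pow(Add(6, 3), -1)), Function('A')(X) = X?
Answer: Rational(610126, 25) ≈ 24405.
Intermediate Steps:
Function('v')(h, G) = Mul(2, G, Pow(Add(-1, h), -1)) (Function('v')(h, G) = Mul(Mul(2, G), Pow(Add(-1, h), -1)) = Mul(2, G, Pow(Add(-1, h), -1)))
Function('x')(d) = Mul(Rational(2, 9), d) (Function('x')(d) = Mul(Mul(2, d), Pow(9, -1)) = Mul(Mul(2, d), Rational(1, 9)) = Mul(Rational(2, 9), d))
Function('u')(K) = Mul(Rational(9, 5), Pow(K, -1)) (Function('u')(K) = Pow(Add(Mul(Rational(2, 9), Mul(2, K, Pow(Add(-1, 0), -1))), K), -1) = Pow(Add(Mul(Rational(2, 9), Mul(2, K, Pow(-1, -1))), K), -1) = Pow(Add(Mul(Rational(2, 9), Mul(2, K, -1)), K), -1) = Pow(Add(Mul(Rational(2, 9), Mul(-2, K)), K), -1) = Pow(Add(Mul(Rational(-4, 9), K), K), -1) = Pow(Mul(Rational(5, 9), K), -1) = Mul(Rational(9, 5), Pow(K, -1)))
Add(24405, Mul(-1, Function('u')(-45))) = Add(24405, Mul(-1, Mul(Rational(9, 5), Pow(-45, -1)))) = Add(24405, Mul(-1, Mul(Rational(9, 5), Rational(-1, 45)))) = Add(24405, Mul(-1, Rational(-1, 25))) = Add(24405, Rational(1, 25)) = Rational(610126, 25)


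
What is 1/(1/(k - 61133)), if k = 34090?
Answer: -27043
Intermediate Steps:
1/(1/(k - 61133)) = 1/(1/(34090 - 61133)) = 1/(1/(-27043)) = 1/(-1/27043) = -27043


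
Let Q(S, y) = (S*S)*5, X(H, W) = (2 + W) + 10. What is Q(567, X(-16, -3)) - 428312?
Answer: 1179133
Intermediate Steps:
X(H, W) = 12 + W
Q(S, y) = 5*S² (Q(S, y) = S²*5 = 5*S²)
Q(567, X(-16, -3)) - 428312 = 5*567² - 428312 = 5*321489 - 428312 = 1607445 - 428312 = 1179133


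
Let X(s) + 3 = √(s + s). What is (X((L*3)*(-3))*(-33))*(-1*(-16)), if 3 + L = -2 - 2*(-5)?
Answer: 1584 - 1584*I*√10 ≈ 1584.0 - 5009.0*I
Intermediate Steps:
L = 5 (L = -3 + (-2 - 2*(-5)) = -3 + (-2 + 10) = -3 + 8 = 5)
X(s) = -3 + √2*√s (X(s) = -3 + √(s + s) = -3 + √(2*s) = -3 + √2*√s)
(X((L*3)*(-3))*(-33))*(-1*(-16)) = ((-3 + √2*√((5*3)*(-3)))*(-33))*(-1*(-16)) = ((-3 + √2*√(15*(-3)))*(-33))*16 = ((-3 + √2*√(-45))*(-33))*16 = ((-3 + √2*(3*I*√5))*(-33))*16 = ((-3 + 3*I*√10)*(-33))*16 = (99 - 99*I*√10)*16 = 1584 - 1584*I*√10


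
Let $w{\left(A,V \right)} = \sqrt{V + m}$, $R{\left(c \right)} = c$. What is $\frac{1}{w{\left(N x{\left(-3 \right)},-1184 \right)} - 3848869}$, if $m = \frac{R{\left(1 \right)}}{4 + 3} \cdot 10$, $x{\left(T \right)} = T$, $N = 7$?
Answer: $- \frac{26942083}{103696548062405} - \frac{i \sqrt{57946}}{103696548062405} \approx -2.5982 \cdot 10^{-7} - 2.3214 \cdot 10^{-12} i$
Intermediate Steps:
$m = \frac{10}{7}$ ($m = 1 \frac{1}{4 + 3} \cdot 10 = 1 \cdot \frac{1}{7} \cdot 10 = \frac{1}{7} \cdot 10 = \frac{10}{7} \approx 1.4286$)
$w{\left(A,V \right)} = \sqrt{\frac{10}{7} + V}$ ($w{\left(A,V \right)} = \sqrt{V + \frac{10}{7}} = \sqrt{\frac{10}{7} + V}$)
$\frac{1}{w{\left(N x{\left(-3 \right)},-1184 \right)} - 3848869} = \frac{1}{\frac{\sqrt{70 + 49 \left(-1184\right)}}{7} - 3848869} = \frac{1}{\frac{\sqrt{70 - 58016}}{7} - 3848869} = \frac{1}{\frac{\sqrt{-57946}}{7} - 3848869} = \frac{1}{\frac{i \sqrt{57946}}{7} - 3848869} = \frac{1}{-3848869 + \frac{i \sqrt{57946}}{7}}$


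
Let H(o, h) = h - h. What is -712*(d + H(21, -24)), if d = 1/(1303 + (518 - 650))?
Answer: -712/1171 ≈ -0.60803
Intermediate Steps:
H(o, h) = 0
d = 1/1171 (d = 1/(1303 - 132) = 1/1171 ≈ 0.00085397)
-712*(d + H(21, -24)) = -712*(1/1171 + 0) = -712*1/1171 = -712/1171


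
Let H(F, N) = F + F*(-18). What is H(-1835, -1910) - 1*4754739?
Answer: -4723544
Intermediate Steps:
H(F, N) = -17*F (H(F, N) = F - 18*F = -17*F)
H(-1835, -1910) - 1*4754739 = -17*(-1835) - 1*4754739 = 31195 - 4754739 = -4723544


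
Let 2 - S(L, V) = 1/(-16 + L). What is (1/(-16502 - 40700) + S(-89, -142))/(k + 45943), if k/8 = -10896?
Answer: -12069517/247606007250 ≈ -4.8745e-5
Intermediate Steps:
S(L, V) = 2 - 1/(-16 + L)
k = -87168 (k = 8*(-10896) = -87168)
(1/(-16502 - 40700) + S(-89, -142))/(k + 45943) = (1/(-16502 - 40700) + (-33 + 2*(-89))/(-16 - 89))/(-87168 + 45943) = (1/(-57202) + (-33 - 178)/(-105))/(-41225) = (-1/57202 - 1/105*(-211))*(-1/41225) = (-1/57202 + 211/105)*(-1/41225) = (12069517/6006210)*(-1/41225) = -12069517/247606007250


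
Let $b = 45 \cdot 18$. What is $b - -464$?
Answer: $1274$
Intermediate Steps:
$b = 810$
$b - -464 = 810 - -464 = 810 + 464 = 1274$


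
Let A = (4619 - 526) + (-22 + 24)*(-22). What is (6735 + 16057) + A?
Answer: 26841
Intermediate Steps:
A = 4049 (A = 4093 + 2*(-22) = 4093 - 44 = 4049)
(6735 + 16057) + A = (6735 + 16057) + 4049 = 22792 + 4049 = 26841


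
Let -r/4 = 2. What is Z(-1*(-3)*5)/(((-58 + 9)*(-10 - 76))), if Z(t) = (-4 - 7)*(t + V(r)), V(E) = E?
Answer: -11/602 ≈ -0.018272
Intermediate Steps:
r = -8 (r = -4*2 = -8)
Z(t) = 88 - 11*t (Z(t) = (-4 - 7)*(t - 8) = -11*(-8 + t) = 88 - 11*t)
Z(-1*(-3)*5)/(((-58 + 9)*(-10 - 76))) = (88 - 11*(-1*(-3))*5)/(((-58 + 9)*(-10 - 76))) = (88 - 33*5)/((-49*(-86))) = (88 - 11*15)/4214 = (88 - 165)*(1/4214) = -77*1/4214 = -11/602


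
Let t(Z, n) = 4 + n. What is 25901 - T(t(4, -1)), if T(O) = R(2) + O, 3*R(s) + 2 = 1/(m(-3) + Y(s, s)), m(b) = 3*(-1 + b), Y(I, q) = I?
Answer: 258987/10 ≈ 25899.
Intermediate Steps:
m(b) = -3 + 3*b
R(s) = -2/3 + 1/(3*(-12 + s)) (R(s) = -2/3 + 1/(3*((-3 + 3*(-3)) + s)) = -2/3 + 1/(3*((-3 - 9) + s)) = -2/3 + 1/(3*(-12 + s)))
T(O) = -7/10 + O (T(O) = (25 - 2*2)/(3*(-12 + 2)) + O = (1/3)*(25 - 4)/(-10) + O = (1/3)*(-1/10)*21 + O = -7/10 + O)
25901 - T(t(4, -1)) = 25901 - (-7/10 + (4 - 1)) = 25901 - (-7/10 + 3) = 25901 - 1*23/10 = 25901 - 23/10 = 258987/10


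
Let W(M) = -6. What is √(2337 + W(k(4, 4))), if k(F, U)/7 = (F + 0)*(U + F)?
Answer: 3*√259 ≈ 48.280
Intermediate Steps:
k(F, U) = 7*F*(F + U) (k(F, U) = 7*((F + 0)*(U + F)) = 7*(F*(F + U)) = 7*F*(F + U))
√(2337 + W(k(4, 4))) = √(2337 - 6) = √2331 = 3*√259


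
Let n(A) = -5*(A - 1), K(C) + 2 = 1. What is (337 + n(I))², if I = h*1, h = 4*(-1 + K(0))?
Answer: 145924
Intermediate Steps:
K(C) = -1 (K(C) = -2 + 1 = -1)
h = -8 (h = 4*(-1 - 1) = 4*(-2) = -8)
I = -8 (I = -8*1 = -8)
n(A) = 5 - 5*A (n(A) = -5*(-1 + A) = 5 - 5*A)
(337 + n(I))² = (337 + (5 - 5*(-8)))² = (337 + (5 + 40))² = (337 + 45)² = 382² = 145924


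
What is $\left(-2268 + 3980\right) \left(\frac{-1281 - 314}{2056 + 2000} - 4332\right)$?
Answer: $- \frac{3760448018}{507} \approx -7.4171 \cdot 10^{6}$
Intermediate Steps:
$\left(-2268 + 3980\right) \left(\frac{-1281 - 314}{2056 + 2000} - 4332\right) = 1712 \left(- \frac{1595}{4056} - 4332\right) = 1712 \left(- \frac{17572187}{4056}\right) = - \frac{3760448018}{507}$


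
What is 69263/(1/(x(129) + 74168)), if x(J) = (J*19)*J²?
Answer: 2830173382117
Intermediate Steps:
x(J) = 19*J³ (x(J) = (19*J)*J² = 19*J³)
69263/(1/(x(129) + 74168)) = 69263/(1/(19*129³ + 74168)) = 69263/(1/(19*2146689 + 74168)) = 69263/(1/(40787091 + 74168)) = 69263/(1/40861259) = 69263*40861259 = 2830173382117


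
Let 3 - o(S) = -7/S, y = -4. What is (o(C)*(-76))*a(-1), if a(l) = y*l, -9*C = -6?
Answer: -4104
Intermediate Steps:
C = 2/3 (C = -1/9*(-6) = 2/3 ≈ 0.66667)
o(S) = 3 + 7/S (o(S) = 3 - (-7)/S = 3 + 7/S)
a(l) = -4*l
(o(C)*(-76))*a(-1) = ((3 + 7/(2/3))*(-76))*(-4*(-1)) = ((3 + 7*(3/2))*(-76))*4 = ((3 + 21/2)*(-76))*4 = ((27/2)*(-76))*4 = -1026*4 = -4104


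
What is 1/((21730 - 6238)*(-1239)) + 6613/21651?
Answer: 6044466133/19789620228 ≈ 0.30544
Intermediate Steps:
1/((21730 - 6238)*(-1239)) + 6613/21651 = -1/1239/15492 + 6613*(1/21651) = (1/15492)*(-1/1239) + 6613/21651 = -1/19194588 + 6613/21651 = 6044466133/19789620228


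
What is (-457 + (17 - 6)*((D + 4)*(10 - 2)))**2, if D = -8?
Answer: 654481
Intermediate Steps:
(-457 + (17 - 6)*((D + 4)*(10 - 2)))**2 = (-457 + (17 - 6)*((-8 + 4)*(10 - 2)))**2 = (-457 + 11*(-4*8))**2 = (-457 + 11*(-32))**2 = (-457 - 352)**2 = (-809)**2 = 654481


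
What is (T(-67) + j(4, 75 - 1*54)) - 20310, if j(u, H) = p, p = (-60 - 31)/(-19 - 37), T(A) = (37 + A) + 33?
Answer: -162443/8 ≈ -20305.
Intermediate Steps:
T(A) = 70 + A
p = 13/8 (p = -91/(-56) = -91*(-1/56) = 13/8 ≈ 1.6250)
j(u, H) = 13/8
(T(-67) + j(4, 75 - 1*54)) - 20310 = ((70 - 67) + 13/8) - 20310 = (3 + 13/8) - 20310 = 37/8 - 20310 = -162443/8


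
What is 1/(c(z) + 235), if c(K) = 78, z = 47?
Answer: 1/313 ≈ 0.0031949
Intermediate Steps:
1/(c(z) + 235) = 1/(78 + 235) = 1/313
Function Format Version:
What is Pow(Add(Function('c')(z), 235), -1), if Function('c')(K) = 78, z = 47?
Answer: Rational(1, 313) ≈ 0.0031949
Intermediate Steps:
Pow(Add(Function('c')(z), 235), -1) = Pow(Add(78, 235), -1) = Pow(313, -1) = Rational(1, 313)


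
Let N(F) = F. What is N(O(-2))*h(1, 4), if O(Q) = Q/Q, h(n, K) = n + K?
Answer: 5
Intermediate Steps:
h(n, K) = K + n
O(Q) = 1
N(O(-2))*h(1, 4) = 1*(4 + 1) = 1*5 = 5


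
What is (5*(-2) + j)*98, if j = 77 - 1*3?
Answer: 6272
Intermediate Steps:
j = 74 (j = 77 - 3 = 74)
(5*(-2) + j)*98 = (5*(-2) + 74)*98 = (-10 + 74)*98 = 64*98 = 6272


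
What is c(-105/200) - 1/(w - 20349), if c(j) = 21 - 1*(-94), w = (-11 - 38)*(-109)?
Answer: 1725921/15008 ≈ 115.00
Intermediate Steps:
w = 5341 (w = -49*(-109) = 5341)
c(j) = 115 (c(j) = 21 + 94 = 115)
c(-105/200) - 1/(w - 20349) = 115 - 1/(5341 - 20349) = 115 - 1/(-15008) = 115 - 1*(-1/15008) = 115 + 1/15008 = 1725921/15008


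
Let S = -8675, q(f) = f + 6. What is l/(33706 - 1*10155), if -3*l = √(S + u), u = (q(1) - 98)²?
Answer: -I*√394/70653 ≈ -0.00028094*I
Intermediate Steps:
q(f) = 6 + f
u = 8281 (u = ((6 + 1) - 98)² = (7 - 98)² = (-91)² = 8281)
l = -I*√394/3 (l = -√(-8675 + 8281)/3 = -I*√394/3 ≈ -6.6165*I)
l/(33706 - 1*10155) = (-I*√394/3)/(33706 - 1*10155) = (-I*√394/3)/(33706 - 10155) = -I*√394/3/23551 = -I*√394/3*(1/23551) = -I*√394/70653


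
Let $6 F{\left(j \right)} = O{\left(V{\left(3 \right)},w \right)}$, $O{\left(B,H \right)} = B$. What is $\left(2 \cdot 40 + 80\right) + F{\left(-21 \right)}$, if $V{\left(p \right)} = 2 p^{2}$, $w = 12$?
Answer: $163$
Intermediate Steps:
$F{\left(j \right)} = 3$ ($F{\left(j \right)} = \frac{2 \cdot 3^{2}}{6} = \frac{2 \cdot 9}{6} = \frac{1}{6} \cdot 18 = 3$)
$\left(2 \cdot 40 + 80\right) + F{\left(-21 \right)} = \left(2 \cdot 40 + 80\right) + 3 = \left(80 + 80\right) + 3 = 160 + 3 = 163$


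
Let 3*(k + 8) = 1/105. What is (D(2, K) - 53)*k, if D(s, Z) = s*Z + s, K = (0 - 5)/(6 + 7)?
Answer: 1695287/4095 ≈ 413.99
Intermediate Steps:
k = -2519/315 (k = -8 + (1/3)/105 = -8 + (1/3)*(1/105) = -8 + 1/315 = -2519/315 ≈ -7.9968)
K = -5/13 ≈ -0.38462
D(s, Z) = s + Z*s (D(s, Z) = Z*s + s = s + Z*s)
(D(2, K) - 53)*k = (2*(1 - 5/13) - 53)*(-2519/315) = (2*(8/13) - 53)*(-2519/315) = (16/13 - 53)*(-2519/315) = -673/13*(-2519/315) = 1695287/4095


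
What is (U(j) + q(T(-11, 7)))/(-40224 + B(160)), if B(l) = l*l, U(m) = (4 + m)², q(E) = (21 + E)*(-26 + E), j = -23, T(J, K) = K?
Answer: 171/14624 ≈ 0.011693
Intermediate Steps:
q(E) = (-26 + E)*(21 + E)
B(l) = l²
(U(j) + q(T(-11, 7)))/(-40224 + B(160)) = ((4 - 23)² + (-546 + 7² - 5*7))/(-40224 + 160²) = ((-19)² + (-546 + 49 - 35))/(-40224 + 25600) = (361 - 532)/(-14624) = -171*(-1/14624) = 171/14624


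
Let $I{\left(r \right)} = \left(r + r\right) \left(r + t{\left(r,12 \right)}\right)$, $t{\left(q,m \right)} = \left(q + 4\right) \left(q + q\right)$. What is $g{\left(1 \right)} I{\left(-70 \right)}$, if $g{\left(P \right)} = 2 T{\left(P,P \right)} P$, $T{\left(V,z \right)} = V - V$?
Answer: $0$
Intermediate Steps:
$t{\left(q,m \right)} = 2 q \left(4 + q\right)$ ($t{\left(q,m \right)} = \left(4 + q\right) 2 q = 2 q \left(4 + q\right)$)
$I{\left(r \right)} = 2 r \left(r + 2 r \left(4 + r\right)\right)$ ($I{\left(r \right)} = \left(r + r\right) \left(r + 2 r \left(4 + r\right)\right) = 2 r \left(r + 2 r \left(4 + r\right)\right)$)
$T{\left(V,z \right)} = 0$
$g{\left(P \right)} = 0$ ($g{\left(P \right)} = 2 \cdot 0 P = 0 P = 0$)
$g{\left(1 \right)} I{\left(-70 \right)} = 0 \left(-70\right)^{2} \left(18 + 4 \left(-70\right)\right) = 0 \cdot 4900 \left(18 - 280\right) = 0 \cdot 4900 \left(-262\right) = 0 \left(-1283800\right) = 0$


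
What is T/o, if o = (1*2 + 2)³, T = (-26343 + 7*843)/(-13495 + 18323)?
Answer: -10221/154496 ≈ -0.066157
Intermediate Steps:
T = -10221/2414 (T = (-26343 + 5901)/4828 = -20442*1/4828 = -10221/2414 ≈ -4.2341)
o = 64 (o = (2 + 2)³ = 4³ = 64)
T/o = -10221/2414/64 = -10221/2414*1/64 = -10221/154496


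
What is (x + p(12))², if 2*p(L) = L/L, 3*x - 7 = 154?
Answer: 105625/36 ≈ 2934.0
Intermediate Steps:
x = 161/3 (x = 7/3 + (⅓)*154 = 7/3 + 154/3 = 161/3 ≈ 53.667)
p(L) = ½ (p(L) = (L/L)/2 = (½)*1 = ½)
(x + p(12))² = (161/3 + ½)² = (325/6)² = 105625/36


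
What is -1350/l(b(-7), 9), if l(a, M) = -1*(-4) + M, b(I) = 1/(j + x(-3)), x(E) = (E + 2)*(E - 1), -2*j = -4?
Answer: -1350/13 ≈ -103.85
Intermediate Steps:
j = 2 (j = -1/2*(-4) = 2)
x(E) = (-1 + E)*(2 + E) (x(E) = (2 + E)*(-1 + E) = (-1 + E)*(2 + E))
b(I) = 1/6 (b(I) = 1/(2 + (-2 - 3 + (-3)**2)) = 1/(2 + (-2 - 3 + 9)) = 1/(2 + 4) = 1/6)
l(a, M) = 4 + M
-1350/l(b(-7), 9) = -1350/(4 + 9) = -1350/13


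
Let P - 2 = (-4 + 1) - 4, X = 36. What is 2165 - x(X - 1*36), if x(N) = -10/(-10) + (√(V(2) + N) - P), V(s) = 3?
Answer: 2159 - √3 ≈ 2157.3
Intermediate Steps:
P = -5 (P = 2 + ((-4 + 1) - 4) = 2 + (-3 - 4) = 2 - 7 = -5)
x(N) = 6 + √(3 + N) (x(N) = -10/(-10) + (√(3 + N) - 1*(-5)) = -10*(-⅒) + (√(3 + N) + 5) = 1 + (5 + √(3 + N)) = 6 + √(3 + N))
2165 - x(X - 1*36) = 2165 - (6 + √(3 + (36 - 1*36))) = 2165 - (6 + √(3 + (36 - 36))) = 2165 - (6 + √(3 + 0)) = 2165 - (6 + √3) = 2165 + (-6 - √3) = 2159 - √3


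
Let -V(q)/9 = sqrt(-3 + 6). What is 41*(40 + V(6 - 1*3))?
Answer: 1640 - 369*sqrt(3) ≈ 1000.9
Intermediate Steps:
V(q) = -9*sqrt(3) (V(q) = -9*sqrt(-3 + 6) = -9*sqrt(3))
41*(40 + V(6 - 1*3)) = 41*(40 - 9*sqrt(3)) = 1640 - 369*sqrt(3)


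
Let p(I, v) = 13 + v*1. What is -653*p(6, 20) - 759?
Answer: -22308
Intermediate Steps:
p(I, v) = 13 + v
-653*p(6, 20) - 759 = -653*(13 + 20) - 759 = -653*33 - 759 = -21549 - 759 = -22308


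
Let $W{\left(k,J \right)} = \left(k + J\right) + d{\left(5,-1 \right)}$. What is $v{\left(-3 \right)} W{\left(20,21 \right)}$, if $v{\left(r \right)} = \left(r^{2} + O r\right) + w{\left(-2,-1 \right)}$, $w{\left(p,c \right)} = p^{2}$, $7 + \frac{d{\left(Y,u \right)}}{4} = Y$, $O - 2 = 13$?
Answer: $-1056$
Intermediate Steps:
$O = 15$ ($O = 2 + 13 = 15$)
$d{\left(Y,u \right)} = -28 + 4 Y$
$v{\left(r \right)} = 4 + r^{2} + 15 r$ ($v{\left(r \right)} = \left(r^{2} + 15 r\right) + \left(-2\right)^{2} = \left(r^{2} + 15 r\right) + 4 = 4 + r^{2} + 15 r$)
$W{\left(k,J \right)} = -8 + J + k$ ($W{\left(k,J \right)} = \left(k + J\right) + \left(-28 + 4 \cdot 5\right) = \left(J + k\right) + \left(-28 + 20\right) = \left(J + k\right) - 8 = -8 + J + k$)
$v{\left(-3 \right)} W{\left(20,21 \right)} = \left(4 + \left(-3\right)^{2} + 15 \left(-3\right)\right) \left(-8 + 21 + 20\right) = \left(4 + 9 - 45\right) 33 = \left(-32\right) 33 = -1056$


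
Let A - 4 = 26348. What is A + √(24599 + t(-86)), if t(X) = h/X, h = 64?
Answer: 26352 + 15*√202143/43 ≈ 26509.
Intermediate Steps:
t(X) = 64/X
A = 26352 (A = 4 + 26348 = 26352)
A + √(24599 + t(-86)) = 26352 + √(24599 + 64/(-86)) = 26352 + √(24599 + 64*(-1/86)) = 26352 + √(24599 - 32/43) = 26352 + √(1057725/43) = 26352 + 15*√202143/43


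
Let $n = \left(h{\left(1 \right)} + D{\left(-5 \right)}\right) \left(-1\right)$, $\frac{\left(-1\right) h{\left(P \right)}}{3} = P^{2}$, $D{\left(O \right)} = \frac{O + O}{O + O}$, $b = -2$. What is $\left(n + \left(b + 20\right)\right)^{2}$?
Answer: $400$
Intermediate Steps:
$D{\left(O \right)} = 1$ ($D{\left(O \right)} = \frac{2 O}{2 O} = 2 O \frac{1}{2 O} = 1$)
$h{\left(P \right)} = - 3 P^{2}$
$n = 2$ ($n = \left(- 3 \cdot 1^{2} + 1\right) \left(-1\right) = \left(\left(-3\right) 1 + 1\right) \left(-1\right) = \left(-3 + 1\right) \left(-1\right) = \left(-2\right) \left(-1\right) = 2$)
$\left(n + \left(b + 20\right)\right)^{2} = \left(2 + \left(-2 + 20\right)\right)^{2} = \left(2 + 18\right)^{2} = 20^{2} = 400$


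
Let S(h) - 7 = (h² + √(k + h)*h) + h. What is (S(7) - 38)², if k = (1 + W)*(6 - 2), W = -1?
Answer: 968 + 350*√7 ≈ 1894.0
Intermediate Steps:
k = 0 (k = (1 - 1)*(6 - 2) = 0*4 = 0)
S(h) = 7 + h + h² + h^(3/2) (S(h) = 7 + ((h² + √(0 + h)*h) + h) = 7 + ((h² + √h*h) + h) = 7 + ((h² + h^(3/2)) + h) = 7 + (h + h² + h^(3/2)) = 7 + h + h² + h^(3/2))
(S(7) - 38)² = ((7 + 7 + 7² + 7^(3/2)) - 38)² = ((7 + 7 + 49 + 7*√7) - 38)² = ((63 + 7*√7) - 38)² = (25 + 7*√7)²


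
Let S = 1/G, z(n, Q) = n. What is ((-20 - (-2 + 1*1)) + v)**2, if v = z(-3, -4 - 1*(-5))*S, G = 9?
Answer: 3364/9 ≈ 373.78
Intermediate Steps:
S = 1/9 ≈ 0.11111
v = -1/3 (v = -3*1/9 = -1/3 ≈ -0.33333)
((-20 - (-2 + 1*1)) + v)**2 = ((-20 - (-2 + 1*1)) - 1/3)**2 = ((-20 - (-2 + 1)) - 1/3)**2 = ((-20 - 1*(-1)) - 1/3)**2 = ((-20 + 1) - 1/3)**2 = (-19 - 1/3)**2 = (-58/3)**2 = 3364/9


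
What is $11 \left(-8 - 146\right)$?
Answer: $-1694$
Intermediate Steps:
$11 \left(-8 - 146\right) = 11 \left(-154\right) = -1694$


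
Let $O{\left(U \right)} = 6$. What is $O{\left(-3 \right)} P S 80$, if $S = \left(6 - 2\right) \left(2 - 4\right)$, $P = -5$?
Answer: $19200$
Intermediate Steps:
$S = -8$ ($S = 4 \left(-2\right) = -8$)
$O{\left(-3 \right)} P S 80 = 6 \left(-5\right) \left(-8\right) 80 = \left(-30\right) \left(-8\right) 80 = 240 \cdot 80 = 19200$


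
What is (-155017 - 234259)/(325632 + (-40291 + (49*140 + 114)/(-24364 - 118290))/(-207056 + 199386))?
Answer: -4095468664670/3425942431587 ≈ -1.1954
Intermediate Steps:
(-155017 - 234259)/(325632 + (-40291 + (49*140 + 114)/(-24364 - 118290))/(-207056 + 199386)) = -389276/(325632 + (-40291 + (6860 + 114)/(-142654))/(-7670)) = -389276/(325632 + (-40291 + 6974*(-1/142654))*(-1/7670)) = -389276/(325632 + (-40291 - 3487/71327)*(-1/7670)) = -389276/(325632 - 2873839644/71327*(-1/7670)) = -389276/(325632 + 110532294/21041465) = -389276/6851884863174/21041465 = -389276*21041465/6851884863174 = -4095468664670/3425942431587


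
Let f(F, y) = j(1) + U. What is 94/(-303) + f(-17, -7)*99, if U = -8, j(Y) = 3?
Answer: -150079/303 ≈ -495.31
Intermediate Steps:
f(F, y) = -5 (f(F, y) = 3 - 8 = -5)
94/(-303) + f(-17, -7)*99 = 94/(-303) - 5*99 = 94*(-1/303) - 495 = -94/303 - 495 = -150079/303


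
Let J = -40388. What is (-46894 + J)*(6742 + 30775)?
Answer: -3274558794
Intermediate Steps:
(-46894 + J)*(6742 + 30775) = (-46894 - 40388)*(6742 + 30775) = -87282*37517 = -3274558794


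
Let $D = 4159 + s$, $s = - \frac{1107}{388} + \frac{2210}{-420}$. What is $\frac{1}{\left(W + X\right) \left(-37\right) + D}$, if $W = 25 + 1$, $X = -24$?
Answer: $\frac{8148}{33218459} \approx 0.00024529$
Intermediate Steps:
$s = - \frac{66121}{8148}$ ($s = \left(-1107\right) \frac{1}{388} + 2210 \left(- \frac{1}{420}\right) = - \frac{1107}{388} - \frac{221}{42} = - \frac{66121}{8148} \approx -8.115$)
$W = 26$
$D = \frac{33821411}{8148}$ ($D = 4159 - \frac{66121}{8148} = \frac{33821411}{8148} \approx 4150.9$)
$\frac{1}{\left(W + X\right) \left(-37\right) + D} = \frac{1}{\left(26 - 24\right) \left(-37\right) + \frac{33821411}{8148}} = \frac{1}{2 \left(-37\right) + \frac{33821411}{8148}} = \frac{1}{-74 + \frac{33821411}{8148}} = \frac{1}{\frac{33218459}{8148}} = \frac{8148}{33218459}$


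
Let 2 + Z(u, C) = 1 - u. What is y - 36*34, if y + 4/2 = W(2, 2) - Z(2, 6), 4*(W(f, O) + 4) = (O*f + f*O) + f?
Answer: -2449/2 ≈ -1224.5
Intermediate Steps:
Z(u, C) = -1 - u (Z(u, C) = -2 + (1 - u) = -1 - u)
W(f, O) = -4 + f/4 + O*f/2 (W(f, O) = -4 + ((O*f + f*O) + f)/4 = -4 + ((O*f + O*f) + f)/4 = -4 + (2*O*f + f)/4 = -4 + (f + 2*O*f)/4 = -4 + (f/4 + O*f/2) = -4 + f/4 + O*f/2)
y = -½ (y = -2 + ((-4 + (¼)*2 + (½)*2*2) - (-1 - 1*2)) = -2 + ((-4 + ½ + 2) - (-1 - 2)) = -2 + (-3/2 - 1*(-3)) = -2 + (-3/2 + 3) = -2 + 3/2 = -½ ≈ -0.50000)
y - 36*34 = -½ - 36*34 = -½ - 1224 = -2449/2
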